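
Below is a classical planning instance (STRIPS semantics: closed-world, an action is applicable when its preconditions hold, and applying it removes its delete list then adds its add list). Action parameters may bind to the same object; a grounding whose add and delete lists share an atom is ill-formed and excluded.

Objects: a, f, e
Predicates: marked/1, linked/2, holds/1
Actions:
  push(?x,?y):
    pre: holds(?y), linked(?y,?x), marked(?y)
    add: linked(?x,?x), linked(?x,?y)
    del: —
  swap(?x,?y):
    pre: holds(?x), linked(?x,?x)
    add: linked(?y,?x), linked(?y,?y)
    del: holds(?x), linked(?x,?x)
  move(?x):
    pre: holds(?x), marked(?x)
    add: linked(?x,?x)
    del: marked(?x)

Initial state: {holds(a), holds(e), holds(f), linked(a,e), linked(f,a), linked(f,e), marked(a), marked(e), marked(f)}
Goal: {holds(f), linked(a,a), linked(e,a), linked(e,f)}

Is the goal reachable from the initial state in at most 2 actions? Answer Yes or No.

1. push(a,f)  →  {holds(a), holds(e), holds(f), linked(a,a), linked(a,e), linked(a,f), linked(f,a), linked(f,e), marked(a), marked(e), marked(f)}
2. push(e,a)  →  {holds(a), holds(e), holds(f), linked(a,a), linked(a,e), linked(a,f), linked(e,a), linked(e,e), linked(f,a), linked(f,e), marked(a), marked(e), marked(f)}
3. push(e,f)  →  {holds(a), holds(e), holds(f), linked(a,a), linked(a,e), linked(a,f), linked(e,a), linked(e,e), linked(e,f), linked(f,a), linked(f,e), marked(a), marked(e), marked(f)}
optimal plan length = 3; 3 > 2

No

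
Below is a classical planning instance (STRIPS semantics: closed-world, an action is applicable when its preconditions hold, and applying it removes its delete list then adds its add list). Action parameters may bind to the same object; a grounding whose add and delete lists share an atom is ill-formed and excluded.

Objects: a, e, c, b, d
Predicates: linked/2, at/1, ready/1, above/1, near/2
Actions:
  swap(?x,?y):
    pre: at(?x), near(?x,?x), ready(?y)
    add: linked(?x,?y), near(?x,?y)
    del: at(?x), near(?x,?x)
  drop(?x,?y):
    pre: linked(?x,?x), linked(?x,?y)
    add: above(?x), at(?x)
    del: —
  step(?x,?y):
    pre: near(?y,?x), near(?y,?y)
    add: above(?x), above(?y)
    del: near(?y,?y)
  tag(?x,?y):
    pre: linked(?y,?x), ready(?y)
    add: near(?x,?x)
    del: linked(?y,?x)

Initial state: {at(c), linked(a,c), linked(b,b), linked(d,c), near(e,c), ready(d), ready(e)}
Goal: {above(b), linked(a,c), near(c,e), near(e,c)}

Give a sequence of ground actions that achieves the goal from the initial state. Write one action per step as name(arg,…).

1. drop(b,b)  →  {above(b), at(b), at(c), linked(a,c), linked(b,b), linked(d,c), near(e,c), ready(d), ready(e)}
2. tag(c,d)  →  {above(b), at(b), at(c), linked(a,c), linked(b,b), near(c,c), near(e,c), ready(d), ready(e)}
3. swap(c,e)  →  {above(b), at(b), linked(a,c), linked(b,b), linked(c,e), near(c,e), near(e,c), ready(d), ready(e)}

drop(b,b); tag(c,d); swap(c,e)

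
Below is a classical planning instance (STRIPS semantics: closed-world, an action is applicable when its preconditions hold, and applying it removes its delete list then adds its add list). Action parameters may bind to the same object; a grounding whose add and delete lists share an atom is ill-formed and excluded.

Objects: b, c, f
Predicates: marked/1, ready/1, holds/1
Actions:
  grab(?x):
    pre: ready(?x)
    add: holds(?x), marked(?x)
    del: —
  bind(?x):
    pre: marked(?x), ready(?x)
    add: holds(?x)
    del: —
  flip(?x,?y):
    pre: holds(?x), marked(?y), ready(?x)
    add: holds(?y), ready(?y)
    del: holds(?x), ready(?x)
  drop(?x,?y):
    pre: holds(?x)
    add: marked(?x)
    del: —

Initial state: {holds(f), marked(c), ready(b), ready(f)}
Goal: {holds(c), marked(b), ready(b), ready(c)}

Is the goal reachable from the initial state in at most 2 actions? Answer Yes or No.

Yes

1. grab(b)  →  {holds(b), holds(f), marked(b), marked(c), ready(b), ready(f)}
2. flip(f,c)  →  {holds(b), holds(c), marked(b), marked(c), ready(b), ready(c)}
optimal plan length = 2; 2 ≤ 2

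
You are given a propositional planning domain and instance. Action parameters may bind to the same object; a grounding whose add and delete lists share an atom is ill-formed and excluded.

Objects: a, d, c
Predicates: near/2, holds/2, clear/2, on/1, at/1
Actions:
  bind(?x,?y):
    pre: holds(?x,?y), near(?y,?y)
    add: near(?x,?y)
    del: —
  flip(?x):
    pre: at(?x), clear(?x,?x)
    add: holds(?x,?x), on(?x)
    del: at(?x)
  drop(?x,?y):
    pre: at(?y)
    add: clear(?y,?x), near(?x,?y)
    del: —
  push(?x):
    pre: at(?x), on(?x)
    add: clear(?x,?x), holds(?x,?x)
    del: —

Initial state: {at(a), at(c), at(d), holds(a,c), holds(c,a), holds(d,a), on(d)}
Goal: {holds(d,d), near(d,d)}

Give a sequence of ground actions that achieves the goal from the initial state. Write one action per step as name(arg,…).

drop(d,d); flip(d)

1. drop(d,d)  →  {at(a), at(c), at(d), clear(d,d), holds(a,c), holds(c,a), holds(d,a), near(d,d), on(d)}
2. flip(d)  →  {at(a), at(c), clear(d,d), holds(a,c), holds(c,a), holds(d,a), holds(d,d), near(d,d), on(d)}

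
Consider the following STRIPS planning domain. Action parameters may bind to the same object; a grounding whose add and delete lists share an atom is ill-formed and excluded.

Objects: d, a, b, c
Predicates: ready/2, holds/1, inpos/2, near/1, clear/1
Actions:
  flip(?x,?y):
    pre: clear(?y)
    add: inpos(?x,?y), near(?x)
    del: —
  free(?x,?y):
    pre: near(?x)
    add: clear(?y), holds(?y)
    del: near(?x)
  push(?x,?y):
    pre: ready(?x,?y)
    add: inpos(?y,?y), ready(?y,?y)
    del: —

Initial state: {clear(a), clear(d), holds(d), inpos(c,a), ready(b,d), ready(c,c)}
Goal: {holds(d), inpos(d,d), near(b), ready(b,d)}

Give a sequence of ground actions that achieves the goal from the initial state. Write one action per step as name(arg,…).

1. flip(d,d)  →  {clear(a), clear(d), holds(d), inpos(c,a), inpos(d,d), near(d), ready(b,d), ready(c,c)}
2. flip(b,d)  →  {clear(a), clear(d), holds(d), inpos(b,d), inpos(c,a), inpos(d,d), near(b), near(d), ready(b,d), ready(c,c)}

flip(d,d); flip(b,d)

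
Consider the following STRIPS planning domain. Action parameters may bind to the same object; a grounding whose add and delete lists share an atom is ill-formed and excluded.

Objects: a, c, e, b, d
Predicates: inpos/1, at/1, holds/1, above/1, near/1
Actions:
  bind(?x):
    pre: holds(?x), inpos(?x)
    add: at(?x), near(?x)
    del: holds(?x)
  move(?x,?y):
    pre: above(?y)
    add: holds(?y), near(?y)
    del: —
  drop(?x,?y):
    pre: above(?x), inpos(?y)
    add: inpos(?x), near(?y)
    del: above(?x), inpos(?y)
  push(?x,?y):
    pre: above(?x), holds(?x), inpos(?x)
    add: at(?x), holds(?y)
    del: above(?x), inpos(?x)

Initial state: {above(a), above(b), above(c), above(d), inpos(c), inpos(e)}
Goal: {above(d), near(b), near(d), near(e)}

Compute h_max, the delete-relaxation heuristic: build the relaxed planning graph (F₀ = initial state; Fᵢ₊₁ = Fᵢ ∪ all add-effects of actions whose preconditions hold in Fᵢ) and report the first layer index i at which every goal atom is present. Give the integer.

F0 = init (6 atoms)
F1 = F0 ∪ {holds(a), holds(b), holds(c), holds(d), inpos(a), inpos(b), inpos(d), near(a), near(b), near(c), near(d), near(e)}  (18 atoms)
goal ⊆ F1  ⇒  h_max = 1

1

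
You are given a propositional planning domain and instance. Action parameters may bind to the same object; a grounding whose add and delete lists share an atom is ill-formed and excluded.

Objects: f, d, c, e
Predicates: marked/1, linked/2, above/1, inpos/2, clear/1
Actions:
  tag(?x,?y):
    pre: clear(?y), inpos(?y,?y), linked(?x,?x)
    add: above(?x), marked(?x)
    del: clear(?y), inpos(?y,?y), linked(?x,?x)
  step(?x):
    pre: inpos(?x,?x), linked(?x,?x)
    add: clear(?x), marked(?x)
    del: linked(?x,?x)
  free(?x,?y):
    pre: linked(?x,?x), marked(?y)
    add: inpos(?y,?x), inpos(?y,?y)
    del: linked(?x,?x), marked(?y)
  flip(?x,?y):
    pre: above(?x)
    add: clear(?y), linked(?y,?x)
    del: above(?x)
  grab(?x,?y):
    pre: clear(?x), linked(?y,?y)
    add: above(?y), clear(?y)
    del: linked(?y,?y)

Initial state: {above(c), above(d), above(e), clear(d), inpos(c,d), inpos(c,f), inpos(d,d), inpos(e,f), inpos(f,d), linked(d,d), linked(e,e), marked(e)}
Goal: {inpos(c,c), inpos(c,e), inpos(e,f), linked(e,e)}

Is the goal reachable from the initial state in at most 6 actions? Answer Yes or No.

1. flip(c,c)  →  {above(d), above(e), clear(c), clear(d), inpos(c,d), inpos(c,f), inpos(d,d), inpos(e,f), inpos(f,d), linked(c,c), linked(d,d), linked(e,e), marked(e)}
2. tag(c,d)  →  {above(c), above(d), above(e), clear(c), inpos(c,d), inpos(c,f), inpos(e,f), inpos(f,d), linked(d,d), linked(e,e), marked(c), marked(e)}
3. free(e,c)  →  {above(c), above(d), above(e), clear(c), inpos(c,c), inpos(c,d), inpos(c,e), inpos(c,f), inpos(e,f), inpos(f,d), linked(d,d), marked(e)}
4. flip(e,e)  →  {above(c), above(d), clear(c), clear(e), inpos(c,c), inpos(c,d), inpos(c,e), inpos(c,f), inpos(e,f), inpos(f,d), linked(d,d), linked(e,e), marked(e)}
optimal plan length = 4; 4 ≤ 6

Yes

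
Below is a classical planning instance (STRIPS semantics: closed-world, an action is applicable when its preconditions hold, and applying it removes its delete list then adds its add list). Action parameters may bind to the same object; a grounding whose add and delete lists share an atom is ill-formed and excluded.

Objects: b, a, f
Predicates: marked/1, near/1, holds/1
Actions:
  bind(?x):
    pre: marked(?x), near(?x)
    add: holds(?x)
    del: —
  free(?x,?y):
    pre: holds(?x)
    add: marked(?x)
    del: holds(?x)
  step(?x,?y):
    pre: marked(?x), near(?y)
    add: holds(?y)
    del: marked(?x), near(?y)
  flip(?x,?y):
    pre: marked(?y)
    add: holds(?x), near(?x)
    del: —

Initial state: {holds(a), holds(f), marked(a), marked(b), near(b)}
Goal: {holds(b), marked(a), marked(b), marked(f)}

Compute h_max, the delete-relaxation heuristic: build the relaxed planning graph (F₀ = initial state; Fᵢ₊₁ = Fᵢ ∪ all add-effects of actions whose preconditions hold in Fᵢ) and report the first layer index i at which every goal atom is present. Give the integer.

1

F0 = init (5 atoms)
F1 = F0 ∪ {holds(b), marked(f), near(a), near(f)}  (9 atoms)
goal ⊆ F1  ⇒  h_max = 1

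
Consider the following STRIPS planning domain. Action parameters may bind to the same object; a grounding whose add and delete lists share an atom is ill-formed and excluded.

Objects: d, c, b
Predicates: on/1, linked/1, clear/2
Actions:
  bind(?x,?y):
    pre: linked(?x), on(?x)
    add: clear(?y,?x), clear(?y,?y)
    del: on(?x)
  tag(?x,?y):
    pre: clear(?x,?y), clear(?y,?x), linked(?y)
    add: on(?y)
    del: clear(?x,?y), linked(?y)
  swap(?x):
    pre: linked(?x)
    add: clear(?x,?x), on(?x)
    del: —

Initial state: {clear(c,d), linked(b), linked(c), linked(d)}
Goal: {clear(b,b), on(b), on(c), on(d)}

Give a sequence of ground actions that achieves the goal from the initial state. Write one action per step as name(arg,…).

swap(d); swap(c); swap(b)

1. swap(d)  →  {clear(c,d), clear(d,d), linked(b), linked(c), linked(d), on(d)}
2. swap(c)  →  {clear(c,c), clear(c,d), clear(d,d), linked(b), linked(c), linked(d), on(c), on(d)}
3. swap(b)  →  {clear(b,b), clear(c,c), clear(c,d), clear(d,d), linked(b), linked(c), linked(d), on(b), on(c), on(d)}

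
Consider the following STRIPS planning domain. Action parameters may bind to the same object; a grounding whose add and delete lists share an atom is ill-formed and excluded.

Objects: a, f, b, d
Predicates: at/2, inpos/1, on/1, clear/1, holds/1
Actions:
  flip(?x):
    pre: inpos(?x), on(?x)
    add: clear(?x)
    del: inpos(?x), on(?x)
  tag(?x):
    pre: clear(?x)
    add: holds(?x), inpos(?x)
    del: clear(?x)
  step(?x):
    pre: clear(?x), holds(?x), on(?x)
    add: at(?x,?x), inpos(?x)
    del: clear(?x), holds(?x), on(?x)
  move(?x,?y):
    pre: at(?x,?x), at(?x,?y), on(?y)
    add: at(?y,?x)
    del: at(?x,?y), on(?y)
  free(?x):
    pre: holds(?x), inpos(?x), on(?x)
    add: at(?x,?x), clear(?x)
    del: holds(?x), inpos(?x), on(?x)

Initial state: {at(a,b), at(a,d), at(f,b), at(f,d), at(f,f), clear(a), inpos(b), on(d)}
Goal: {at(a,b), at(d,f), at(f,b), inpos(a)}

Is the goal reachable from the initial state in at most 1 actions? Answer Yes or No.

No

1. tag(a)  →  {at(a,b), at(a,d), at(f,b), at(f,d), at(f,f), holds(a), inpos(a), inpos(b), on(d)}
2. move(f,d)  →  {at(a,b), at(a,d), at(d,f), at(f,b), at(f,f), holds(a), inpos(a), inpos(b)}
optimal plan length = 2; 2 > 1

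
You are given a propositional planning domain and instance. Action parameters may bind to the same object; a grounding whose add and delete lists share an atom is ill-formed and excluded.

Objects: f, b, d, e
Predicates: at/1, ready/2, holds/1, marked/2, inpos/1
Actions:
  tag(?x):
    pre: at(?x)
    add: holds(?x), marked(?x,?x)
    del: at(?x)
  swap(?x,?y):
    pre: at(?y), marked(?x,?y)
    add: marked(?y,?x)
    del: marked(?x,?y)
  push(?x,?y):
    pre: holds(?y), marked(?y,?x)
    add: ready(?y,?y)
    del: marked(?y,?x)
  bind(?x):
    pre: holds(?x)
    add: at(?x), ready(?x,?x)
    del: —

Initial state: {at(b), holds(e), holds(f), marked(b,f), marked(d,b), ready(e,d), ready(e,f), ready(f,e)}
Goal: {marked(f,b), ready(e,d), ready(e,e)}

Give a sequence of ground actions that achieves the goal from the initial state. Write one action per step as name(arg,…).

1. bind(f)  →  {at(b), at(f), holds(e), holds(f), marked(b,f), marked(d,b), ready(e,d), ready(e,f), ready(f,e), ready(f,f)}
2. swap(b,f)  →  {at(b), at(f), holds(e), holds(f), marked(d,b), marked(f,b), ready(e,d), ready(e,f), ready(f,e), ready(f,f)}
3. bind(e)  →  {at(b), at(e), at(f), holds(e), holds(f), marked(d,b), marked(f,b), ready(e,d), ready(e,e), ready(e,f), ready(f,e), ready(f,f)}

bind(f); swap(b,f); bind(e)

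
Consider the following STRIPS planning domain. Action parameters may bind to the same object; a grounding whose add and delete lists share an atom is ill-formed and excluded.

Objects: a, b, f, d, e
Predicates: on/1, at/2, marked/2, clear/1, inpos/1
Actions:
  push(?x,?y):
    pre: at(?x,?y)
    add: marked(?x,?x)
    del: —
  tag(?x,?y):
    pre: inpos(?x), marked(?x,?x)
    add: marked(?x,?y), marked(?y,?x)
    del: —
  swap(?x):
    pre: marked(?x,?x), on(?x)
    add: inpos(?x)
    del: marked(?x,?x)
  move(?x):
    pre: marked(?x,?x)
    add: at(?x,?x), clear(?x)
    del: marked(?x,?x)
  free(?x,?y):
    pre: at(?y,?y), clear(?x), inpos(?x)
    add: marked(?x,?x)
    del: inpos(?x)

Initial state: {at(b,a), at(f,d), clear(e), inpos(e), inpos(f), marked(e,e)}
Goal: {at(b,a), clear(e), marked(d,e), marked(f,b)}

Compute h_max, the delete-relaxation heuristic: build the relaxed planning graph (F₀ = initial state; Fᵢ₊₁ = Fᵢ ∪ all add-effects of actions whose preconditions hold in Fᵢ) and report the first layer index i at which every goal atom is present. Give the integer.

2

F0 = init (6 atoms)
F1 = F0 ∪ {at(e,e), marked(a,e), marked(b,b), marked(b,e), marked(d,e), marked(e,a), marked(e,b), marked(e,d), marked(e,f), marked(f,e), marked(f,f)}  (17 atoms)
F2 = F1 ∪ {at(b,b), at(f,f), clear(b), clear(f), marked(a,f), marked(b,f), marked(d,f), marked(f,a), marked(f,b), marked(f,d)}  (27 atoms)
goal ⊆ F2  ⇒  h_max = 2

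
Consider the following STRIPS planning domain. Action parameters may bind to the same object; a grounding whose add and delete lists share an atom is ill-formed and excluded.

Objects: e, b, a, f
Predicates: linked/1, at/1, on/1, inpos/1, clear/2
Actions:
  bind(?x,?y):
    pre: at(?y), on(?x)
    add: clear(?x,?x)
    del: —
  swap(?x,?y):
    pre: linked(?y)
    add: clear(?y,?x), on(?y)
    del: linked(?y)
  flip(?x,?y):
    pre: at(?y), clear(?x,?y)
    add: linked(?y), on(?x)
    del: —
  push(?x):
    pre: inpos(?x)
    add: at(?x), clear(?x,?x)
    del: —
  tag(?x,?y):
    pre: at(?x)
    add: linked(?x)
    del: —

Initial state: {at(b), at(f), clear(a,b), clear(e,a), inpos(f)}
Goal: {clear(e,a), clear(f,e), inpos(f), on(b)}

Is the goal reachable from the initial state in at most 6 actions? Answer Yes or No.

1. flip(a,b)  →  {at(b), at(f), clear(a,b), clear(e,a), inpos(f), linked(b), on(a)}
2. swap(e,b)  →  {at(b), at(f), clear(a,b), clear(b,e), clear(e,a), inpos(f), on(a), on(b)}
3. tag(f,e)  →  {at(b), at(f), clear(a,b), clear(b,e), clear(e,a), inpos(f), linked(f), on(a), on(b)}
4. swap(e,f)  →  {at(b), at(f), clear(a,b), clear(b,e), clear(e,a), clear(f,e), inpos(f), on(a), on(b), on(f)}
optimal plan length = 4; 4 ≤ 6

Yes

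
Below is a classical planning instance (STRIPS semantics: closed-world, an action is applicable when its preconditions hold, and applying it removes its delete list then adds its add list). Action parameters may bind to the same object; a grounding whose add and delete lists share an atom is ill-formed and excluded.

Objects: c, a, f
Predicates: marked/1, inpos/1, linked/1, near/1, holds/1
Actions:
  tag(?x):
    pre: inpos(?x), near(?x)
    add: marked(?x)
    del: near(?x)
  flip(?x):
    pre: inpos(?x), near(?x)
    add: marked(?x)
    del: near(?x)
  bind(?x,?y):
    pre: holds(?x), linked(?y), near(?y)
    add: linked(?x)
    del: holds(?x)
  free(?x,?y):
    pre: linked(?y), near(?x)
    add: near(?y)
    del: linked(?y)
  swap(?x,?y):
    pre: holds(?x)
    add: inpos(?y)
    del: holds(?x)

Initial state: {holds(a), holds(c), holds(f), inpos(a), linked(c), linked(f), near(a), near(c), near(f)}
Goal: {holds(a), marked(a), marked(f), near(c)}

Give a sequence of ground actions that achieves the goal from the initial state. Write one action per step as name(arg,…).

1. tag(a)  →  {holds(a), holds(c), holds(f), inpos(a), linked(c), linked(f), marked(a), near(c), near(f)}
2. swap(c,f)  →  {holds(a), holds(f), inpos(a), inpos(f), linked(c), linked(f), marked(a), near(c), near(f)}
3. tag(f)  →  {holds(a), holds(f), inpos(a), inpos(f), linked(c), linked(f), marked(a), marked(f), near(c)}

tag(a); swap(c,f); tag(f)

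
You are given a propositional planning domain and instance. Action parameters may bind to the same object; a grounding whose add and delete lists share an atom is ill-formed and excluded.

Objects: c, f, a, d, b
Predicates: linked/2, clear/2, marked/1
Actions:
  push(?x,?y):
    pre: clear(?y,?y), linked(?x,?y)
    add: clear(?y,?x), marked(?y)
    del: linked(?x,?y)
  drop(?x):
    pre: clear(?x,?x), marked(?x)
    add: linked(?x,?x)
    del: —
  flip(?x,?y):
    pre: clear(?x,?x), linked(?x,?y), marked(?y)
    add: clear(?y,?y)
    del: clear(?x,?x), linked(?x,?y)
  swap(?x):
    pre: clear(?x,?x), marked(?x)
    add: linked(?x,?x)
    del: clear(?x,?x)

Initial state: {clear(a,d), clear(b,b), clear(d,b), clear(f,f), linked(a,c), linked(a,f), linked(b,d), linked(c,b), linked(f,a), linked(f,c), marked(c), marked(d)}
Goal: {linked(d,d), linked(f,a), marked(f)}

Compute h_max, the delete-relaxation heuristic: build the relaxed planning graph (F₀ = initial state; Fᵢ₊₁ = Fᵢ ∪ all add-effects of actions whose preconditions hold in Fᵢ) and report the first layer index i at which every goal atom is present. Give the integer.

2

F0 = init (12 atoms)
F1 = F0 ∪ {clear(b,c), clear(c,c), clear(d,d), clear(f,a), marked(b), marked(f)}  (18 atoms)
F2 = F1 ∪ {clear(c,a), clear(c,f), linked(b,b), linked(c,c), linked(d,d), linked(f,f)}  (24 atoms)
goal ⊆ F2  ⇒  h_max = 2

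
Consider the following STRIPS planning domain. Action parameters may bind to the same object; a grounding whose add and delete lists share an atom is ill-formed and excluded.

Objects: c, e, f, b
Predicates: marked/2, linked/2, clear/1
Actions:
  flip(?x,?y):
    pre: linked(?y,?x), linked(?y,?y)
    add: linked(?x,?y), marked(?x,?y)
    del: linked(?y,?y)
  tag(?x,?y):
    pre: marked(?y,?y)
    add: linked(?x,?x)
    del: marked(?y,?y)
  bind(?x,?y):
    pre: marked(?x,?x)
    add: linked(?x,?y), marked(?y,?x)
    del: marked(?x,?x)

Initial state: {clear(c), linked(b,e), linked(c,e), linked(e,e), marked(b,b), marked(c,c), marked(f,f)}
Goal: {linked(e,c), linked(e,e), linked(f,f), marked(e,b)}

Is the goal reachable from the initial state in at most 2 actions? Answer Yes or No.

1. tag(c,c)  →  {clear(c), linked(b,e), linked(c,c), linked(c,e), linked(e,e), marked(b,b), marked(f,f)}
2. flip(e,c)  →  {clear(c), linked(b,e), linked(c,e), linked(e,c), linked(e,e), marked(b,b), marked(e,c), marked(f,f)}
3. tag(f,f)  →  {clear(c), linked(b,e), linked(c,e), linked(e,c), linked(e,e), linked(f,f), marked(b,b), marked(e,c)}
4. bind(b,e)  →  {clear(c), linked(b,e), linked(c,e), linked(e,c), linked(e,e), linked(f,f), marked(e,b), marked(e,c)}
optimal plan length = 4; 4 > 2

No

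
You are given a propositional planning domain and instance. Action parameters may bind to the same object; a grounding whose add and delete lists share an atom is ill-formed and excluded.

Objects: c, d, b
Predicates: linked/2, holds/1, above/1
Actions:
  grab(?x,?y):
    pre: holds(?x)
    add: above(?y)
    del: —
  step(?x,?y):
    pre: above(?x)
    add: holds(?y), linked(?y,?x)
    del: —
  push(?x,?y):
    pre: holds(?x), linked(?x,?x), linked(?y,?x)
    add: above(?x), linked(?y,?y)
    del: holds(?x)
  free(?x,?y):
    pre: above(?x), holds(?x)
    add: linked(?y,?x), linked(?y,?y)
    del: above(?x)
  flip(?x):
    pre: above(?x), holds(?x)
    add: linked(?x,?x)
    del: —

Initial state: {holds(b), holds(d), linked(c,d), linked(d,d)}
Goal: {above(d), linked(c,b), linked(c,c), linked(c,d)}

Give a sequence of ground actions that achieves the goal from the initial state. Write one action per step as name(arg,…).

grab(d,d); grab(d,b); free(b,c)

1. grab(d,d)  →  {above(d), holds(b), holds(d), linked(c,d), linked(d,d)}
2. grab(d,b)  →  {above(b), above(d), holds(b), holds(d), linked(c,d), linked(d,d)}
3. free(b,c)  →  {above(d), holds(b), holds(d), linked(c,b), linked(c,c), linked(c,d), linked(d,d)}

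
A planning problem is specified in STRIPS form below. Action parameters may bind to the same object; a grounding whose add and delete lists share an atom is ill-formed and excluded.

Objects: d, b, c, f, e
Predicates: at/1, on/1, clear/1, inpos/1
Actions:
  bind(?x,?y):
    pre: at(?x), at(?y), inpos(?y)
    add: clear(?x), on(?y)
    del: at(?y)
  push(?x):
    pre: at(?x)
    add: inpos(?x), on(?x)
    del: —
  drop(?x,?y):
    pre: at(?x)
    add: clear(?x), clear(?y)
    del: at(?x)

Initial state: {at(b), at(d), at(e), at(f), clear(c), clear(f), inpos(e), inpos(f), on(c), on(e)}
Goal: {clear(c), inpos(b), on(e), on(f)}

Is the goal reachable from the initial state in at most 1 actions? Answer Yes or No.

1. bind(d,f)  →  {at(b), at(d), at(e), clear(c), clear(d), clear(f), inpos(e), inpos(f), on(c), on(e), on(f)}
2. push(b)  →  {at(b), at(d), at(e), clear(c), clear(d), clear(f), inpos(b), inpos(e), inpos(f), on(b), on(c), on(e), on(f)}
optimal plan length = 2; 2 > 1

No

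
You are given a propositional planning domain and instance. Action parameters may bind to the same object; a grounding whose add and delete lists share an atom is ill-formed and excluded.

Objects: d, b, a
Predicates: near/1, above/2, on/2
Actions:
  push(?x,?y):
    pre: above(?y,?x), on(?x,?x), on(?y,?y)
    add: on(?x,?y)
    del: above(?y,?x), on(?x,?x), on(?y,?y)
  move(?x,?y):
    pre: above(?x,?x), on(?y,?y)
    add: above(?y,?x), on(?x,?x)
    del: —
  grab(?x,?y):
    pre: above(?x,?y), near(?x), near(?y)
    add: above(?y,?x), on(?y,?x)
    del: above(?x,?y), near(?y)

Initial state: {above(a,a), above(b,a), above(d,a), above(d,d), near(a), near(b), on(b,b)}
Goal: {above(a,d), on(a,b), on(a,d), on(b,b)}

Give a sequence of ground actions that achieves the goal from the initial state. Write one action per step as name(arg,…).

move(a,b); move(d,a); push(a,d); grab(b,a)

1. move(a,b)  →  {above(a,a), above(b,a), above(d,a), above(d,d), near(a), near(b), on(a,a), on(b,b)}
2. move(d,a)  →  {above(a,a), above(a,d), above(b,a), above(d,a), above(d,d), near(a), near(b), on(a,a), on(b,b), on(d,d)}
3. push(a,d)  →  {above(a,a), above(a,d), above(b,a), above(d,d), near(a), near(b), on(a,d), on(b,b)}
4. grab(b,a)  →  {above(a,a), above(a,b), above(a,d), above(d,d), near(b), on(a,b), on(a,d), on(b,b)}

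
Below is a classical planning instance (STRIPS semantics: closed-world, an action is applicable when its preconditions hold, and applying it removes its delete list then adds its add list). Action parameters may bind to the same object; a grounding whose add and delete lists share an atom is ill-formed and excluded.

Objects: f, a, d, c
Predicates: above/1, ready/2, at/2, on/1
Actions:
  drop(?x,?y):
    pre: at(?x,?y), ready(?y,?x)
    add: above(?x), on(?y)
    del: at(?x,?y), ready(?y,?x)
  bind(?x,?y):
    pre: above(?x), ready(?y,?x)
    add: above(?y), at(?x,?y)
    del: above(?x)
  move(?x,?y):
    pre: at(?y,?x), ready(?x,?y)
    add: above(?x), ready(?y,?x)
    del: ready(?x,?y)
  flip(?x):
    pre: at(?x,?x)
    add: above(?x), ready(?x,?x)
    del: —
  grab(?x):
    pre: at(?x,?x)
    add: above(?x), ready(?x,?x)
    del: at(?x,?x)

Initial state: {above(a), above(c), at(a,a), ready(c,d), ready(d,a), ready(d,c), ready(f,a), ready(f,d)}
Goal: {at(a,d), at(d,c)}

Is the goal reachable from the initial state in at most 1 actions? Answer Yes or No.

No

1. bind(a,d)  →  {above(c), above(d), at(a,a), at(a,d), ready(c,d), ready(d,a), ready(d,c), ready(f,a), ready(f,d)}
2. bind(d,c)  →  {above(c), at(a,a), at(a,d), at(d,c), ready(c,d), ready(d,a), ready(d,c), ready(f,a), ready(f,d)}
optimal plan length = 2; 2 > 1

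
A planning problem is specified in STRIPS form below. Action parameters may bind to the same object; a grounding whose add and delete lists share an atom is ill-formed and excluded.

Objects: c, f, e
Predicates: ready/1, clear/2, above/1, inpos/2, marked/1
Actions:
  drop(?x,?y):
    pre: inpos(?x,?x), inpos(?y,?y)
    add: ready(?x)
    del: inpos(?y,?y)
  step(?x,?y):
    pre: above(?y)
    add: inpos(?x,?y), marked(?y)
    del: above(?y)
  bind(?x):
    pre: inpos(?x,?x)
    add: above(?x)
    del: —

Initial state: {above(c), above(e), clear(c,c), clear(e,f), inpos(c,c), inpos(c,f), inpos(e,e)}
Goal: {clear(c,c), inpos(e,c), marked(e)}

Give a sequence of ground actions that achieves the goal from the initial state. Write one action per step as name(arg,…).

step(c,e); step(e,c)

1. step(c,e)  →  {above(c), clear(c,c), clear(e,f), inpos(c,c), inpos(c,e), inpos(c,f), inpos(e,e), marked(e)}
2. step(e,c)  →  {clear(c,c), clear(e,f), inpos(c,c), inpos(c,e), inpos(c,f), inpos(e,c), inpos(e,e), marked(c), marked(e)}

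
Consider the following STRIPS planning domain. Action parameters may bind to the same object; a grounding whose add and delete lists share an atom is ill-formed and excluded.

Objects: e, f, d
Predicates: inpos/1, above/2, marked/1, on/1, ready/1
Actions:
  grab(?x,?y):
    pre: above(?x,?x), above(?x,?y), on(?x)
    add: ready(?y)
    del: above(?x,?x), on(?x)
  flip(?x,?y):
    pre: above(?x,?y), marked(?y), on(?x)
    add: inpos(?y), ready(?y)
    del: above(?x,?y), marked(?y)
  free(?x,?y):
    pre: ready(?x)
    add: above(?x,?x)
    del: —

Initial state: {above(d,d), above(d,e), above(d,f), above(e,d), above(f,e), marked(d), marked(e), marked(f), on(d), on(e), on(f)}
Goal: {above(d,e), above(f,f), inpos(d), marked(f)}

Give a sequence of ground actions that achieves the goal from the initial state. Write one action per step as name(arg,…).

grab(d,f); flip(e,d); free(f,e)

1. grab(d,f)  →  {above(d,e), above(d,f), above(e,d), above(f,e), marked(d), marked(e), marked(f), on(e), on(f), ready(f)}
2. flip(e,d)  →  {above(d,e), above(d,f), above(f,e), inpos(d), marked(e), marked(f), on(e), on(f), ready(d), ready(f)}
3. free(f,e)  →  {above(d,e), above(d,f), above(f,e), above(f,f), inpos(d), marked(e), marked(f), on(e), on(f), ready(d), ready(f)}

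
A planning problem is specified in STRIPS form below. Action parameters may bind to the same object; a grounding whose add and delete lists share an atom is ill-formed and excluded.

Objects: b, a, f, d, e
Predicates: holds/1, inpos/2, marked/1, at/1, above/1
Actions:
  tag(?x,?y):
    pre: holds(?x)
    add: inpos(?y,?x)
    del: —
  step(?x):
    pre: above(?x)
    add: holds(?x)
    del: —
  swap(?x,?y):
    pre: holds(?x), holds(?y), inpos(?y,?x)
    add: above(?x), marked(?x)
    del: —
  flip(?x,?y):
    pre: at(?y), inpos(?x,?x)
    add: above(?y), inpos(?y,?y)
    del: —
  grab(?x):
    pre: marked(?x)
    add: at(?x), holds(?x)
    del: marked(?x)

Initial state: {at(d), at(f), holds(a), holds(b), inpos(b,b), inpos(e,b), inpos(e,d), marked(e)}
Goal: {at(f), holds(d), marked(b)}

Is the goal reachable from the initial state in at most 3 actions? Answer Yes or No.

1. swap(b,b)  →  {above(b), at(d), at(f), holds(a), holds(b), inpos(b,b), inpos(e,b), inpos(e,d), marked(b), marked(e)}
2. flip(b,d)  →  {above(b), above(d), at(d), at(f), holds(a), holds(b), inpos(b,b), inpos(d,d), inpos(e,b), inpos(e,d), marked(b), marked(e)}
3. step(d)  →  {above(b), above(d), at(d), at(f), holds(a), holds(b), holds(d), inpos(b,b), inpos(d,d), inpos(e,b), inpos(e,d), marked(b), marked(e)}
optimal plan length = 3; 3 ≤ 3

Yes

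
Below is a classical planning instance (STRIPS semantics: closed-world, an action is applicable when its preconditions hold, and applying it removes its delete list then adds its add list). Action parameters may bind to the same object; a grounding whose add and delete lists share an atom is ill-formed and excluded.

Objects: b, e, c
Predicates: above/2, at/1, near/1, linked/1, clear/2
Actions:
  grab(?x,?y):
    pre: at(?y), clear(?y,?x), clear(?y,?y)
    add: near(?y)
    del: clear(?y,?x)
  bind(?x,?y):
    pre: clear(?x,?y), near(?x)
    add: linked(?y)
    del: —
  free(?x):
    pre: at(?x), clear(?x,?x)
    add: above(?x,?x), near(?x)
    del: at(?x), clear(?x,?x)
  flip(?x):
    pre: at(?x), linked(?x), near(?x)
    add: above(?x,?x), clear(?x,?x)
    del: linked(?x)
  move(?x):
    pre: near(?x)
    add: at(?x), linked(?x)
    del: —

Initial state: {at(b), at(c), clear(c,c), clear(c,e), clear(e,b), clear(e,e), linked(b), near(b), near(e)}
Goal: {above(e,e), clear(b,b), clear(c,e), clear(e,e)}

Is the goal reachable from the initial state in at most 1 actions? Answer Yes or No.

No

1. flip(b)  →  {above(b,b), at(b), at(c), clear(b,b), clear(c,c), clear(c,e), clear(e,b), clear(e,e), near(b), near(e)}
2. move(e)  →  {above(b,b), at(b), at(c), at(e), clear(b,b), clear(c,c), clear(c,e), clear(e,b), clear(e,e), linked(e), near(b), near(e)}
3. flip(e)  →  {above(b,b), above(e,e), at(b), at(c), at(e), clear(b,b), clear(c,c), clear(c,e), clear(e,b), clear(e,e), near(b), near(e)}
optimal plan length = 3; 3 > 1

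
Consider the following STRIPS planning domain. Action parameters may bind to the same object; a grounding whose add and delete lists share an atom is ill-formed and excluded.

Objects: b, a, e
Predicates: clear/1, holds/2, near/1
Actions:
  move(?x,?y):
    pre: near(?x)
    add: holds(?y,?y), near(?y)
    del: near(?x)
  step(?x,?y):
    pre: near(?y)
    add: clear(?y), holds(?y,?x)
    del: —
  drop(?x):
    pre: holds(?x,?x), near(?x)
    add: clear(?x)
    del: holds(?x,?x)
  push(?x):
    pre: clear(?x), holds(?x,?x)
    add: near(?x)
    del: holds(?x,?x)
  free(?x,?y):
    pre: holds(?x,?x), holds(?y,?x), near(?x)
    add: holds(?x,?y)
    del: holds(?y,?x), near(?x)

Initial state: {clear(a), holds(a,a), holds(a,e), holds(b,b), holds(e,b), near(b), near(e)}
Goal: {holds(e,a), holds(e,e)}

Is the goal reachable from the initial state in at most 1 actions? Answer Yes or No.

No

1. move(b,e)  →  {clear(a), holds(a,a), holds(a,e), holds(b,b), holds(e,b), holds(e,e), near(e)}
2. step(a,e)  →  {clear(a), clear(e), holds(a,a), holds(a,e), holds(b,b), holds(e,a), holds(e,b), holds(e,e), near(e)}
optimal plan length = 2; 2 > 1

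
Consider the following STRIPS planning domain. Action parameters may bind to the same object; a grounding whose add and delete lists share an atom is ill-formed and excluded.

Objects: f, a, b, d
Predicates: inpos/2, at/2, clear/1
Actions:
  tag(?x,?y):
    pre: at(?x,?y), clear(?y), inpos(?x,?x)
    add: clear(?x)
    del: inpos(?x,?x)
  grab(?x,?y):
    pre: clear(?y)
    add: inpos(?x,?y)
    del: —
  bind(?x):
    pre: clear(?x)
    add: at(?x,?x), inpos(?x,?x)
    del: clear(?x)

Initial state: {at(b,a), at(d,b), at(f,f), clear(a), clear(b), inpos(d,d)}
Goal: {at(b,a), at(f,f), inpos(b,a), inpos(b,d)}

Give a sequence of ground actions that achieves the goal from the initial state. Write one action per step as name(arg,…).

tag(d,b); grab(b,a); grab(b,d)

1. tag(d,b)  →  {at(b,a), at(d,b), at(f,f), clear(a), clear(b), clear(d)}
2. grab(b,a)  →  {at(b,a), at(d,b), at(f,f), clear(a), clear(b), clear(d), inpos(b,a)}
3. grab(b,d)  →  {at(b,a), at(d,b), at(f,f), clear(a), clear(b), clear(d), inpos(b,a), inpos(b,d)}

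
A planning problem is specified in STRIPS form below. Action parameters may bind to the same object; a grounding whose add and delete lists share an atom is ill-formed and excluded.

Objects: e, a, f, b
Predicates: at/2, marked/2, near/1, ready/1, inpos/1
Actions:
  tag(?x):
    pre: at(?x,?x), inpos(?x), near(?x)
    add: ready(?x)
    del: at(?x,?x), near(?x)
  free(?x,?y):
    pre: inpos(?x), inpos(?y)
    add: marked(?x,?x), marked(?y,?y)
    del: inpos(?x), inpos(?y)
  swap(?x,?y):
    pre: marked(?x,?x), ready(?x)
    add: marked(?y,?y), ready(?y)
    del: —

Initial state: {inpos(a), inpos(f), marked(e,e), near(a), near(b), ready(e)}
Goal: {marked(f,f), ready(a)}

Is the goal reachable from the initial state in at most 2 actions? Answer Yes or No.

Yes

1. free(a,f)  →  {marked(a,a), marked(e,e), marked(f,f), near(a), near(b), ready(e)}
2. swap(e,a)  →  {marked(a,a), marked(e,e), marked(f,f), near(a), near(b), ready(a), ready(e)}
optimal plan length = 2; 2 ≤ 2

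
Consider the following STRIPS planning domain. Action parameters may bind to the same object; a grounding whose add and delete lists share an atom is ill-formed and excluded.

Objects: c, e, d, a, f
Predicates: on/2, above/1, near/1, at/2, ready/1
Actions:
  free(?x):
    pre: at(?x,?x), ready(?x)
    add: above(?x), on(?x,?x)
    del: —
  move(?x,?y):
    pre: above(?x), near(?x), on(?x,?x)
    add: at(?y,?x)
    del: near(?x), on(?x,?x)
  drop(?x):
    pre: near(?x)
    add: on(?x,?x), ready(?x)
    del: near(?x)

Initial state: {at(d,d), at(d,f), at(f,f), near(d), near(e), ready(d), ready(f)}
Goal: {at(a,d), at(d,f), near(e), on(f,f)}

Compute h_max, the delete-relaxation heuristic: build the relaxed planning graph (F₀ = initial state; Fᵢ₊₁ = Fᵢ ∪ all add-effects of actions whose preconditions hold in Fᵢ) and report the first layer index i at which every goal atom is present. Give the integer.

2

F0 = init (7 atoms)
F1 = F0 ∪ {above(d), above(f), on(d,d), on(e,e), on(f,f), ready(e)}  (13 atoms)
F2 = F1 ∪ {at(a,d), at(c,d), at(e,d), at(f,d)}  (17 atoms)
goal ⊆ F2  ⇒  h_max = 2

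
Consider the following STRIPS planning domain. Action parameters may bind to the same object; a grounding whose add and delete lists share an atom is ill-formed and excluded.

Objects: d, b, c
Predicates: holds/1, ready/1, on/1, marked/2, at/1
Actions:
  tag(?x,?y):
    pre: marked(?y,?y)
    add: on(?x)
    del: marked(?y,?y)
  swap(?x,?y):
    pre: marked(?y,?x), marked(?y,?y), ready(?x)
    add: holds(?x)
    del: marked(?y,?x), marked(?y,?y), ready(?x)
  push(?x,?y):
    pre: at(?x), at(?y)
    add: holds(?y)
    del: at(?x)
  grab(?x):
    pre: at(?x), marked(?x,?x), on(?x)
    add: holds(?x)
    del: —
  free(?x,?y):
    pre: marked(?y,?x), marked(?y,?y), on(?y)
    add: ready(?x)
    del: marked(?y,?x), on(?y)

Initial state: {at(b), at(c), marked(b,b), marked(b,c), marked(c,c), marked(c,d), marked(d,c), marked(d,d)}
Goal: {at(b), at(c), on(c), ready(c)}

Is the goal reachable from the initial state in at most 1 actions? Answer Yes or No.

No

1. tag(d,b)  →  {at(b), at(c), marked(b,c), marked(c,c), marked(c,d), marked(d,c), marked(d,d), on(d)}
2. tag(c,c)  →  {at(b), at(c), marked(b,c), marked(c,d), marked(d,c), marked(d,d), on(c), on(d)}
3. free(c,d)  →  {at(b), at(c), marked(b,c), marked(c,d), marked(d,d), on(c), ready(c)}
optimal plan length = 3; 3 > 1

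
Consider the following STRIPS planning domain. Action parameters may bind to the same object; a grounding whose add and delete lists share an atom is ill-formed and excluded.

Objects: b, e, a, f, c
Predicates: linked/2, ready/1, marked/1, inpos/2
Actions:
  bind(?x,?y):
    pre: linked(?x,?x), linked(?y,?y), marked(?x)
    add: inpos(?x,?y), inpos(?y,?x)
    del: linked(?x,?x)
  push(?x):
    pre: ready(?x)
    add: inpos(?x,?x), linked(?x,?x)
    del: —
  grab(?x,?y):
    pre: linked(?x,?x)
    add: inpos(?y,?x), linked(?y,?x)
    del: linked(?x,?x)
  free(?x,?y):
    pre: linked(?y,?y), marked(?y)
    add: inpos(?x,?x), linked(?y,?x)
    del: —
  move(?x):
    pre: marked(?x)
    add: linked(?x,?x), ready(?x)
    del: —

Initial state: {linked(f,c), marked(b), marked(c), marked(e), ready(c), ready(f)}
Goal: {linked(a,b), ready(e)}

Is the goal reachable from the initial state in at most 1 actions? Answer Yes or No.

No

1. move(b)  →  {linked(b,b), linked(f,c), marked(b), marked(c), marked(e), ready(b), ready(c), ready(f)}
2. grab(b,a)  →  {inpos(a,b), linked(a,b), linked(f,c), marked(b), marked(c), marked(e), ready(b), ready(c), ready(f)}
3. move(e)  →  {inpos(a,b), linked(a,b), linked(e,e), linked(f,c), marked(b), marked(c), marked(e), ready(b), ready(c), ready(e), ready(f)}
optimal plan length = 3; 3 > 1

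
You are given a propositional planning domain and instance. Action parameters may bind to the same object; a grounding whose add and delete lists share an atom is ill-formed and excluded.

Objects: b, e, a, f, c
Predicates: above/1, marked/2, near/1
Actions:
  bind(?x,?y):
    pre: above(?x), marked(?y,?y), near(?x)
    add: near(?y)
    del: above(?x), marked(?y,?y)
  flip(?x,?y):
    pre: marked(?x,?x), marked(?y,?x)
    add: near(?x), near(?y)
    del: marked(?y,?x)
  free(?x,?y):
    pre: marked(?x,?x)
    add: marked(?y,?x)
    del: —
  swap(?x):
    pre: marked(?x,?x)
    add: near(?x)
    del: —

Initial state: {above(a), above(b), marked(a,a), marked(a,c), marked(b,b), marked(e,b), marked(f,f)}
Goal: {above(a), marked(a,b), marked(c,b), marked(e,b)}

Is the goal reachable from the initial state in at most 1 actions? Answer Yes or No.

No

1. free(b,a)  →  {above(a), above(b), marked(a,a), marked(a,b), marked(a,c), marked(b,b), marked(e,b), marked(f,f)}
2. free(b,c)  →  {above(a), above(b), marked(a,a), marked(a,b), marked(a,c), marked(b,b), marked(c,b), marked(e,b), marked(f,f)}
optimal plan length = 2; 2 > 1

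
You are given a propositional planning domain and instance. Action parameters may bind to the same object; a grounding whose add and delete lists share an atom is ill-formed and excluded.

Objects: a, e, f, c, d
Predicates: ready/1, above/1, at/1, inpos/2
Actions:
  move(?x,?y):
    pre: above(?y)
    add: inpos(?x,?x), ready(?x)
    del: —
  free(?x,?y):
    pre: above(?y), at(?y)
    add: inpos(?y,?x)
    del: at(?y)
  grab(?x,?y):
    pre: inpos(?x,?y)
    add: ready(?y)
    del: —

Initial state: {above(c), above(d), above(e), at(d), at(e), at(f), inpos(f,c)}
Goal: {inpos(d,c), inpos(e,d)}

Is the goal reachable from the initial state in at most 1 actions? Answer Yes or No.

No

1. free(c,d)  →  {above(c), above(d), above(e), at(e), at(f), inpos(d,c), inpos(f,c)}
2. free(d,e)  →  {above(c), above(d), above(e), at(f), inpos(d,c), inpos(e,d), inpos(f,c)}
optimal plan length = 2; 2 > 1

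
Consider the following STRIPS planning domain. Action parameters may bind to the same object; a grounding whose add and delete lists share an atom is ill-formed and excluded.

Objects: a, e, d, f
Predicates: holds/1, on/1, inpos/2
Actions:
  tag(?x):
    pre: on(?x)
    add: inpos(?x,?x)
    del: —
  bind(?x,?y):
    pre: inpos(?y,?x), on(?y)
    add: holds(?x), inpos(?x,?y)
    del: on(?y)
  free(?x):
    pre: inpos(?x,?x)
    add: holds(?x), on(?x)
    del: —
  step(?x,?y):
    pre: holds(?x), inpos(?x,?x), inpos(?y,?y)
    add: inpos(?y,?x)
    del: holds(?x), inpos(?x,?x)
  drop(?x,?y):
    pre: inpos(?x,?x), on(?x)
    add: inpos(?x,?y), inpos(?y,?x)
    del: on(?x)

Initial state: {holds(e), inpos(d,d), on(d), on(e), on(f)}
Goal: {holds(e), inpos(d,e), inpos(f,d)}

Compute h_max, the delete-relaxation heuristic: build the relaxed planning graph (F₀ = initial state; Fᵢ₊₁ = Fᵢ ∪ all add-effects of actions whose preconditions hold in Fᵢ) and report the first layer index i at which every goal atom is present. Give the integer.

1

F0 = init (5 atoms)
F1 = F0 ∪ {holds(d), inpos(a,d), inpos(d,a), inpos(d,e), inpos(d,f), inpos(e,d), inpos(e,e), inpos(f,d), inpos(f,f)}  (14 atoms)
goal ⊆ F1  ⇒  h_max = 1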